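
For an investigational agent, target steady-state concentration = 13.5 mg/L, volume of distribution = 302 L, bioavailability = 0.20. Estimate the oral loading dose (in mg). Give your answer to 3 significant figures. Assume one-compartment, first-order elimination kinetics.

20400 mg

LD = Css × Vd / F = 13.5 × 302 / 0.20 = 20390 mg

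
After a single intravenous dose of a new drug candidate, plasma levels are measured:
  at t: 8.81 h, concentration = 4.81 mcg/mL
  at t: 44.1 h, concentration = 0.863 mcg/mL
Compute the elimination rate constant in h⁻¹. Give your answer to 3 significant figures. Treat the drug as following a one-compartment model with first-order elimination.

0.0487 h⁻¹

k = ln(C₁/C₂) / (t₂ − t₁) = ln(4.81/0.863) / (44.1 − 8.81)
  = 1.718 / 35.29 = 0.04868 h⁻¹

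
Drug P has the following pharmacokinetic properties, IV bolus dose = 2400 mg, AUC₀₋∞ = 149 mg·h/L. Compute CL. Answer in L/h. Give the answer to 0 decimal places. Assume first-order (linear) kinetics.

CL = Dose / AUC = 2400 / 149 = 16.11 L/h

16 L/h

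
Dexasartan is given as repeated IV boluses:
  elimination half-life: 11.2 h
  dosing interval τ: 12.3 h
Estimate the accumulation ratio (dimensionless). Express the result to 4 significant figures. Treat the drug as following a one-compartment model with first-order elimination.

k = ln2 / t½ = 0.693147 / 11.2 = 0.06189 h⁻¹
e^(−kτ) = e^(−0.06189 × 12.3) = 0.4671
Accumulation ratio R = 1 / (1 − e^(−kτ)) = 1 / (1 − 0.4671) = 1.877

1.877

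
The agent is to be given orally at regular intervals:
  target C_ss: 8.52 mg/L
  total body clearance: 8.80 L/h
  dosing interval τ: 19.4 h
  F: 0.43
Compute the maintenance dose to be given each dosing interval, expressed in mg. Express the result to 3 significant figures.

3380 mg

At steady state, F × (Dose/τ) = Css × CL.
Dose = Css × CL × τ / F = 8.52 × 8.800 × 19.4 / 0.43 = 3383 mg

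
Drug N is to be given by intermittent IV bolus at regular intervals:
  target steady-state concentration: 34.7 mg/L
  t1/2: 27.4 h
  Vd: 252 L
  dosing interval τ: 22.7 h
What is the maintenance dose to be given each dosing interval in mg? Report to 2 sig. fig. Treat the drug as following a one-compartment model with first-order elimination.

k = ln2 / t½ = 0.693147 / 27.4 = 0.02530 h⁻¹
CL = k × Vd = 0.02530 × 252 = 6.376 L/h
At steady state, Dose/τ = Css × CL.
Dose = Css × CL × τ = 34.7 × 6.376 × 22.7 = 5022 mg

5000 mg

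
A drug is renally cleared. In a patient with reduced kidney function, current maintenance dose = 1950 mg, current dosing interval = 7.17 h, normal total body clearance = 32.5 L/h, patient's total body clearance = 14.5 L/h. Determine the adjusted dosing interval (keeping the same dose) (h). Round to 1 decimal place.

16.1 h

To keep the same average steady-state level, dosing rate must scale with clearance.
CL ratio = 14.5 / 32.5 = 0.4462
New interval (same dose) = 7.17 / 0.4462 = 16.07 h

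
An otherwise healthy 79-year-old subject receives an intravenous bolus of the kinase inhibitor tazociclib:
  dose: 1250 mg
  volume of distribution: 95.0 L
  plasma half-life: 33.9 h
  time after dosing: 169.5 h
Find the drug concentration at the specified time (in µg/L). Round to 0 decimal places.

C₀ = Dose / Vd = 1250 / 95.0 = 13.16 mg/L
k = ln2 / t½ = 0.693147 / 33.9 = 0.02045 h⁻¹
t / t½ = 169.5 / 33.9 = 5 half-lives
C = C₀ × (1/2)^5 = 13.16 × 0.03125 = 0.4113 mg/L
Convert: 0.4113 mg/L × 1000 = 411.3 µg/L

411 µg/L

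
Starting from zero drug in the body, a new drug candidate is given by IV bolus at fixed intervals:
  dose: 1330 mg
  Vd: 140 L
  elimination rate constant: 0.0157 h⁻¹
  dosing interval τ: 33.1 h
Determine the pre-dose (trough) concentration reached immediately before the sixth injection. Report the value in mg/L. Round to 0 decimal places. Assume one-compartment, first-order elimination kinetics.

13 mg/L

C₀ per dose = Dose / Vd = 1330 / 140 = 9.500 mg/L
Fraction remaining after one interval: r = e^(−kτ) = e^(−0.01570 × 33.1) = 0.5947
Before dose 6, 5 doses have been given (aged 1τ, 2τ, 3τ, 4τ, 5τ).
C_trough = C₀ × (r + r² + … + r^5) = C₀ × r(1−r^5)/(1−r)
        = 9.500 × 0.5947 × (1 − 0.07439) / (1 − 0.5947) = 12.90 mg/L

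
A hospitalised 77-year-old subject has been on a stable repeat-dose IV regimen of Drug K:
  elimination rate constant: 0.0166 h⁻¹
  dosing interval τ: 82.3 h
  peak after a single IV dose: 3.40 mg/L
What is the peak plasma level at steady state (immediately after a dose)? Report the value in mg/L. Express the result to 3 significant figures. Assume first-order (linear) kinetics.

4.56 mg/L

e^(−kτ) = e^(−0.01660 × 82.3) = 0.2551
Accumulation ratio R = 1 / (1 − e^(−kτ)) = 1 / (1 − 0.2551) = 1.342
Steady-state peak = C₀ × R = 3.40 × 1.342 = 4.563 mg/L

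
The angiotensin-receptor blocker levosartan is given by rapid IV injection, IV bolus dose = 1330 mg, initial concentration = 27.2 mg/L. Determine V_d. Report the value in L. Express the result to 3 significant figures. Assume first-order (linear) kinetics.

48.9 L

Vd = Dose / C₀ = 1330 / 27.2 = 48.90 L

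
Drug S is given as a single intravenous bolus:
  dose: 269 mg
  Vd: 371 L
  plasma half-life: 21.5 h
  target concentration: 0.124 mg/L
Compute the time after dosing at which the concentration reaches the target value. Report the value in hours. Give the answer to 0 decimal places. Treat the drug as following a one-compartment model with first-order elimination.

C₀ = Dose / Vd = 269.0 / 371 = 0.7251 mg/L
k = ln2 / t½ = 0.693147 / 21.5 = 0.03224 h⁻¹
t = ln(C₀ / C) / k = ln(0.7251 / 0.124) / 0.03224
  = ln(5.848) / 0.03224 = 1.766 / 0.03224 = 54.78 h

55 h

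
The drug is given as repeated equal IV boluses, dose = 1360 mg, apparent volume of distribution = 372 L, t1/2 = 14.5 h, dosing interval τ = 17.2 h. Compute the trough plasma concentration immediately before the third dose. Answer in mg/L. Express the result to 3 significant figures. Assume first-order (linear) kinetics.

C₀ per dose = Dose / Vd = 1360 / 372 = 3.656 mg/L
k = ln2 / t½ = 0.693147 / 14.5 = 0.04780 h⁻¹
Fraction remaining after one interval: r = e^(−kτ) = e^(−0.04780 × 17.2) = 0.4395
Before dose 3, 2 doses have been given (aged 1τ, 2τ).
C_trough = C₀ × (r + r²) = 3.656 × (0.4395 + 0.1932) = 2.313 mg/L

2.31 mg/L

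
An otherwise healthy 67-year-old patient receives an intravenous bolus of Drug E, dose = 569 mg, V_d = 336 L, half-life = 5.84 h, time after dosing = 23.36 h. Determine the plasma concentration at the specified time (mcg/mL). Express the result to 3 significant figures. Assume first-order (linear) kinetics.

0.106 mcg/mL

C₀ = Dose / Vd = 569.0 / 336 = 1.693 mg/L
k = ln2 / t½ = 0.693147 / 5.84 = 0.1187 h⁻¹
t / t½ = 23.36 / 5.84 = 4 half-lives
C = C₀ × (1/2)^4 = 1.693 × 0.06250 = 0.1058 mg/L
(0.1058 mg/L = 0.1058 mcg/mL)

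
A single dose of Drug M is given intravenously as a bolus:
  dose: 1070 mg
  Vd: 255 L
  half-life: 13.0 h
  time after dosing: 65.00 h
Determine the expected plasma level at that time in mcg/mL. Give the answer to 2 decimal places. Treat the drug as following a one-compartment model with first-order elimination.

C₀ = Dose / Vd = 1070 / 255 = 4.196 mg/L
k = ln2 / t½ = 0.693147 / 13.0 = 0.05332 h⁻¹
t / t½ = 65.00 / 13.0 = 5 half-lives
C = C₀ × (1/2)^5 = 4.196 × 0.03125 = 0.1311 mg/L
(0.1311 mg/L = 0.1311 mcg/mL)

0.13 mcg/mL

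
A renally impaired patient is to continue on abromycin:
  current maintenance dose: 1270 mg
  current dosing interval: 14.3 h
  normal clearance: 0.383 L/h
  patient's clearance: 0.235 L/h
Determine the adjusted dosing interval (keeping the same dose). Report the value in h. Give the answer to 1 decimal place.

To keep the same average steady-state level, dosing rate must scale with clearance.
CL ratio = 0.235 / 0.383 = 0.6136
New interval (same dose) = 14.3 / 0.6136 = 23.31 h

23.3 h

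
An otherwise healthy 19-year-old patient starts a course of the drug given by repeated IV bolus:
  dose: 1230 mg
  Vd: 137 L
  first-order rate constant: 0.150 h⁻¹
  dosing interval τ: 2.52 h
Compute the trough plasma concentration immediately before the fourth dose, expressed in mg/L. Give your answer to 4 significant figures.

C₀ per dose = Dose / Vd = 1230 / 137 = 8.978 mg/L
Fraction remaining after one interval: r = e^(−kτ) = e^(−0.1500 × 2.52) = 0.6852
Before dose 4, 3 doses have been given (aged 1τ, 2τ, 3τ).
C_trough = C₀ × (r + r² + … + r^3) = C₀ × r(1−r^3)/(1−r)
        = 8.978 × 0.6852 × (1 − 0.3217) / (1 − 0.6852) = 13.26 mg/L

13.26 mg/L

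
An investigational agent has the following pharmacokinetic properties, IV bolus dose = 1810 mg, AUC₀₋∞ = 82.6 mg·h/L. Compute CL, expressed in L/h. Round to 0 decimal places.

22 L/h

CL = Dose / AUC = 1810 / 82.6 = 21.91 L/h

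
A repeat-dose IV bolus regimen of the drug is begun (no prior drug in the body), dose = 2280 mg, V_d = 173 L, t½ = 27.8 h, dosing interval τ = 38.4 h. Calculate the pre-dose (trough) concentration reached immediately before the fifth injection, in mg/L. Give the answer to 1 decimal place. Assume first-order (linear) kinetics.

C₀ per dose = Dose / Vd = 2280 / 173 = 13.18 mg/L
k = ln2 / t½ = 0.693147 / 27.8 = 0.02493 h⁻¹
Fraction remaining after one interval: r = e^(−kτ) = e^(−0.02493 × 38.4) = 0.3839
Before dose 5, 4 doses have been given (aged 1τ, 2τ, 3τ, 4τ).
C_trough = C₀ × (r + r² + … + r^4) = C₀ × r(1−r^4)/(1−r)
        = 13.18 × 0.3839 × (1 − 0.02172) / (1 − 0.3839) = 8.034 mg/L

8.0 mg/L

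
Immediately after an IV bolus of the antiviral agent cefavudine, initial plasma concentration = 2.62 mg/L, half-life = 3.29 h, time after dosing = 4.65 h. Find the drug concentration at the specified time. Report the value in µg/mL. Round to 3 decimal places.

0.984 µg/mL

k = ln2 / t½ = 0.693147 / 3.29 = 0.2107 h⁻¹
C = C₀ · e^(−k·t) = 2.620 × e^(−0.2107 × 4.65)
  = 2.620 × 0.3754 = 0.9835 mg/L
(0.9835 mg/L = 0.9835 µg/mL)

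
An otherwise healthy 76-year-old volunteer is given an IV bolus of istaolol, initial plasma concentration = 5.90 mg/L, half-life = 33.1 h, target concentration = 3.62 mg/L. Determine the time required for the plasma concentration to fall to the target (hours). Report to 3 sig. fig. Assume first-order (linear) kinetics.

23.3 h

k = ln2 / t½ = 0.693147 / 33.1 = 0.02094 h⁻¹
t = ln(C₀ / C) / k = ln(5.900 / 3.62) / 0.02094
  = ln(1.630) / 0.02094 = 0.4886 / 0.02094 = 23.33 h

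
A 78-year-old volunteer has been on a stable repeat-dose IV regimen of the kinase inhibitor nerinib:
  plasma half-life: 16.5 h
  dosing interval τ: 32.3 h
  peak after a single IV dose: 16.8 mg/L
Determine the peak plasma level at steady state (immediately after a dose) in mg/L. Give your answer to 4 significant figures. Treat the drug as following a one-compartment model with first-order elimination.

22.63 mg/L

k = ln2 / t½ = 0.693147 / 16.5 = 0.04201 h⁻¹
e^(−kτ) = e^(−0.04201 × 32.3) = 0.2575
Accumulation ratio R = 1 / (1 − e^(−kτ)) = 1 / (1 − 0.2575) = 1.347
Steady-state peak = C₀ × R = 16.8 × 1.347 = 22.63 mg/L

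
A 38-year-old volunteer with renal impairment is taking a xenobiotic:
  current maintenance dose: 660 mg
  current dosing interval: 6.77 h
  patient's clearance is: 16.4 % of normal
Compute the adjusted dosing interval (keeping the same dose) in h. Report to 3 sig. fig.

To keep the same average steady-state level, dosing rate must scale with clearance.
CL ratio = 16.4 / 100 = 0.1640
New interval (same dose) = 6.77 / 0.1640 = 41.28 h

41.3 h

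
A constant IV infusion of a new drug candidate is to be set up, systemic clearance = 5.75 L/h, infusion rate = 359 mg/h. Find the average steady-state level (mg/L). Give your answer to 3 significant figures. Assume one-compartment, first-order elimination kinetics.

62.4 mg/L

At steady state Css = R₀ / CL = 359 / 5.750 = 62.43 mg/L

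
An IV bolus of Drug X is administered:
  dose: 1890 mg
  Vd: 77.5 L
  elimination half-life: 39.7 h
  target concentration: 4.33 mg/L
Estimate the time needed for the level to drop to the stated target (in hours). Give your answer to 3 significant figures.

C₀ = Dose / Vd = 1890 / 77.5 = 24.39 mg/L
k = ln2 / t½ = 0.693147 / 39.7 = 0.01746 h⁻¹
t = ln(C₀ / C) / k = ln(24.39 / 4.33) / 0.01746
  = ln(5.633) / 0.01746 = 1.729 / 0.01746 = 99.03 h

99.0 h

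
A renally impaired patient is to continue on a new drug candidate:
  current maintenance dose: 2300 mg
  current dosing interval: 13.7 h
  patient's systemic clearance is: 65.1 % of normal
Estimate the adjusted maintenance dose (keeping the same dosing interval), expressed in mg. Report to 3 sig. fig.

To keep the same average steady-state level, dosing rate must scale with clearance.
CL ratio = 65.1 / 100 = 0.6510
New dose (same interval) = 2300 × 0.6510 = 1497 mg

1500 mg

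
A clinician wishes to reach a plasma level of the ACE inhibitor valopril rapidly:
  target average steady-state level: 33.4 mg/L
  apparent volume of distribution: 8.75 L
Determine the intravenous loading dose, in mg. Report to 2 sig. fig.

LD = Css × Vd = 33.4 × 8.75 = 292.3 mg

290 mg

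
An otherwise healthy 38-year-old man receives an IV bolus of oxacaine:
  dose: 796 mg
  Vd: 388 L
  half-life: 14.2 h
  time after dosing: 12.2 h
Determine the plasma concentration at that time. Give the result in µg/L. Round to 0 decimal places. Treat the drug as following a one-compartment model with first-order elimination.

1131 µg/L

C₀ = Dose / Vd = 796.0 / 388 = 2.052 mg/L
k = ln2 / t½ = 0.693147 / 14.2 = 0.04881 h⁻¹
C = C₀ · e^(−k·t) = 2.052 × e^(−0.04881 × 12.2)
  = 2.052 × 0.5513 = 1.131 mg/L
Convert: 1.131 mg/L × 1000 = 1131 µg/L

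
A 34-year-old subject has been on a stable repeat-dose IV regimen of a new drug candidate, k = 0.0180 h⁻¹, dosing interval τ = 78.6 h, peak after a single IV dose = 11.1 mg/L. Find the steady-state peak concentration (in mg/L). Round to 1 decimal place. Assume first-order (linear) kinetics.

14.7 mg/L

e^(−kτ) = e^(−0.01800 × 78.6) = 0.2430
Accumulation ratio R = 1 / (1 − e^(−kτ)) = 1 / (1 − 0.2430) = 1.321
Steady-state peak = C₀ × R = 11.1 × 1.321 = 14.66 mg/L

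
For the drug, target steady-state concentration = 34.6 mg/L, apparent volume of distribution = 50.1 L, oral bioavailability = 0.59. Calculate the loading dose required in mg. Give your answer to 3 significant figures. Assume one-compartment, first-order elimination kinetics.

2940 mg

LD = Css × Vd / F = 34.6 × 50.1 / 0.59 = 2938 mg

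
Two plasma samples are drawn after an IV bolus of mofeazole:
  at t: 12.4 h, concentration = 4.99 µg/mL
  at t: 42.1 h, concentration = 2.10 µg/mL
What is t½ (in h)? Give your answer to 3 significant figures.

23.8 h

k = ln(C₁/C₂) / (t₂ − t₁) = ln(4.99/2.10) / (42.1 − 12.4)
  = 0.8655 / 29.70 = 0.02914 h⁻¹
t½ = ln2 / k = 0.693147 / 0.02914 = 23.79 h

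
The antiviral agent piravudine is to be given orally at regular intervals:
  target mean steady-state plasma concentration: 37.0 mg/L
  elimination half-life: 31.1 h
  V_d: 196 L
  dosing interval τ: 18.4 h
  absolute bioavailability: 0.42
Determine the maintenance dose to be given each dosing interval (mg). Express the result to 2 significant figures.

k = ln2 / t½ = 0.693147 / 31.1 = 0.02229 h⁻¹
CL = k × Vd = 0.02229 × 196 = 4.369 L/h
At steady state, F × (Dose/τ) = Css × CL.
Dose = Css × CL × τ / F = 37.0 × 4.369 × 18.4 / 0.42 = 7082 mg

7100 mg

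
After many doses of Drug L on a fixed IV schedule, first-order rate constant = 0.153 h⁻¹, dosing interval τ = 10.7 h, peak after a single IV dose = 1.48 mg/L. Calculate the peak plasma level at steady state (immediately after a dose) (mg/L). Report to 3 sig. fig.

e^(−kτ) = e^(−0.1530 × 10.7) = 0.1945
Accumulation ratio R = 1 / (1 − e^(−kτ)) = 1 / (1 − 0.1945) = 1.241
Steady-state peak = C₀ × R = 1.48 × 1.241 = 1.837 mg/L

1.84 mg/L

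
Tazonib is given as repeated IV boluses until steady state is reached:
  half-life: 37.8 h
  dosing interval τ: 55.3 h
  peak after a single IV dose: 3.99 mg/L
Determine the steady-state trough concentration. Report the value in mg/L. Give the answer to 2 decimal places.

k = ln2 / t½ = 0.693147 / 37.8 = 0.01834 h⁻¹
e^(−kτ) = e^(−0.01834 × 55.3) = 0.3627
Accumulation ratio R = 1 / (1 − e^(−kτ)) = 1 / (1 − 0.3627) = 1.569
Steady-state trough = C₀ × R × e^(−kτ) = 3.99 × 1.569 × 0.3627 = 2.271 mg/L

2.27 mg/L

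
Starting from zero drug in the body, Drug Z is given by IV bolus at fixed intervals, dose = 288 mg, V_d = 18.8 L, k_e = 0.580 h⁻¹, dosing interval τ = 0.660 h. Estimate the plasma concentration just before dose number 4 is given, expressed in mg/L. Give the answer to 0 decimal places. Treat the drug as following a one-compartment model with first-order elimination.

C₀ per dose = Dose / Vd = 288 / 18.8 = 15.32 mg/L
Fraction remaining after one interval: r = e^(−kτ) = e^(−0.5800 × 0.660) = 0.6819
Before dose 4, 3 doses have been given (aged 1τ, 2τ, 3τ).
C_trough = C₀ × (r + r² + … + r^3) = C₀ × r(1−r^3)/(1−r)
        = 15.32 × 0.6819 × (1 − 0.3171) / (1 − 0.6819) = 22.43 mg/L

22 mg/L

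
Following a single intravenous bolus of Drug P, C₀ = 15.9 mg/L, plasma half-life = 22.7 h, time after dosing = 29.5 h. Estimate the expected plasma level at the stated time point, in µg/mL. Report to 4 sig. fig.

6.459 µg/mL

k = ln2 / t½ = 0.693147 / 22.7 = 0.03054 h⁻¹
C = C₀ · e^(−k·t) = 15.90 × e^(−0.03054 × 29.5)
  = 15.90 × 0.4062 = 6.459 mg/L
(6.459 mg/L = 6.459 µg/mL)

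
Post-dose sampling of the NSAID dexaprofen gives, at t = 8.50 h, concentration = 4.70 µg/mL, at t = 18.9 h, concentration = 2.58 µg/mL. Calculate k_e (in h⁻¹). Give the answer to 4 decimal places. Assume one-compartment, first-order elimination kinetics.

k = ln(C₁/C₂) / (t₂ − t₁) = ln(4.70/2.58) / (18.9 − 8.50)
  = 0.5998 / 10.40 = 0.05767 h⁻¹

0.0577 h⁻¹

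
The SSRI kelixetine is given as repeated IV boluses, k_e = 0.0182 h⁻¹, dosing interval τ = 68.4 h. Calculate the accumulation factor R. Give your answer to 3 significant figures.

e^(−kτ) = e^(−0.01820 × 68.4) = 0.2880
Accumulation ratio R = 1 / (1 − e^(−kτ)) = 1 / (1 − 0.2880) = 1.404

1.40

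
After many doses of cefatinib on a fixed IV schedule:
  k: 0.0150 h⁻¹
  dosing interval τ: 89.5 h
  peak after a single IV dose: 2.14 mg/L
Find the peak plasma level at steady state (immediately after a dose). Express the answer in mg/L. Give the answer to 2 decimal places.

e^(−kτ) = e^(−0.01500 × 89.5) = 0.2612
Accumulation ratio R = 1 / (1 − e^(−kτ)) = 1 / (1 − 0.2612) = 1.354
Steady-state peak = C₀ × R = 2.14 × 1.354 = 2.898 mg/L

2.90 mg/L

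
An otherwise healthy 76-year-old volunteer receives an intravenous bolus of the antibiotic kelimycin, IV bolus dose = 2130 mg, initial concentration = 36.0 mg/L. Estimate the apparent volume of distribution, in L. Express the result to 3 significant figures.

59.2 L

Vd = Dose / C₀ = 2130 / 36.0 = 59.17 L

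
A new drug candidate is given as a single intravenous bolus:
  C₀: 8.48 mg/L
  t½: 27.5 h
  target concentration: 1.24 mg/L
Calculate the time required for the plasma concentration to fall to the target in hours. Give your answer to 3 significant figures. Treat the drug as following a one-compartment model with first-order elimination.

k = ln2 / t½ = 0.693147 / 27.5 = 0.02521 h⁻¹
t = ln(C₀ / C) / k = ln(8.480 / 1.24) / 0.02521
  = ln(6.839) / 0.02521 = 1.923 / 0.02521 = 76.28 h

76.3 h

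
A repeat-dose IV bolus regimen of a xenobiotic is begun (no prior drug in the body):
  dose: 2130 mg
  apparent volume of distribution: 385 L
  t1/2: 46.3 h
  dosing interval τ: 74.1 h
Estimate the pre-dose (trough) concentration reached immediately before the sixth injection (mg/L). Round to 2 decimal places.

2.71 mg/L

C₀ per dose = Dose / Vd = 2130 / 385 = 5.532 mg/L
k = ln2 / t½ = 0.693147 / 46.3 = 0.01497 h⁻¹
Fraction remaining after one interval: r = e^(−kτ) = e^(−0.01497 × 74.1) = 0.3298
Before dose 6, 5 doses have been given (aged 1τ, 2τ, 3τ, 4τ, 5τ).
C_trough = C₀ × (r + r² + … + r^5) = C₀ × r(1−r^5)/(1−r)
        = 5.532 × 0.3298 × (1 − 0.003902) / (1 − 0.3298) = 2.712 mg/L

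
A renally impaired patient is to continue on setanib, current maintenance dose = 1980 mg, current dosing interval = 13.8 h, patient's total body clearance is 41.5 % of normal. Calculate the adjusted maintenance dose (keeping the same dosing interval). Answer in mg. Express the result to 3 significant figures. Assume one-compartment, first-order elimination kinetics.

822 mg

To keep the same average steady-state level, dosing rate must scale with clearance.
CL ratio = 41.5 / 100 = 0.4150
New dose (same interval) = 1980 × 0.4150 = 821.7 mg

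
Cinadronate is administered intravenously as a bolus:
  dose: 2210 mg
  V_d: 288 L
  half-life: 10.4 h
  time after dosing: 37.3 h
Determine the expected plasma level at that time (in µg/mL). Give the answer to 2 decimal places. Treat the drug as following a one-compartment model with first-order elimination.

C₀ = Dose / Vd = 2210 / 288 = 7.674 mg/L
k = ln2 / t½ = 0.693147 / 10.4 = 0.06665 h⁻¹
C = C₀ · e^(−k·t) = 7.674 × e^(−0.06665 × 37.3)
  = 7.674 × 0.08324 = 0.6388 mg/L
(0.6388 mg/L = 0.6388 µg/mL)

0.64 µg/mL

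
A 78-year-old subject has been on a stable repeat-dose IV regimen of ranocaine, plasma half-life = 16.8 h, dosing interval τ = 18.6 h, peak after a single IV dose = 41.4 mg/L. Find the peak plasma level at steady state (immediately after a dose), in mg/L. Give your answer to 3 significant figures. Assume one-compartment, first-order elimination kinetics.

77.3 mg/L

k = ln2 / t½ = 0.693147 / 16.8 = 0.04126 h⁻¹
e^(−kτ) = e^(−0.04126 × 18.6) = 0.4642
Accumulation ratio R = 1 / (1 − e^(−kτ)) = 1 / (1 − 0.4642) = 1.866
Steady-state peak = C₀ × R = 41.4 × 1.866 = 77.25 mg/L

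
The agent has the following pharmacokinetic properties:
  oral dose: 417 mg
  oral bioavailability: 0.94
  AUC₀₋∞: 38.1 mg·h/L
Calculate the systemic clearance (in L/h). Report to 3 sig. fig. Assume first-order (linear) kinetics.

CL = F·Dose / AUC = 0.94 × 417 / 38.1 = 10.29 L/h

10.3 L/h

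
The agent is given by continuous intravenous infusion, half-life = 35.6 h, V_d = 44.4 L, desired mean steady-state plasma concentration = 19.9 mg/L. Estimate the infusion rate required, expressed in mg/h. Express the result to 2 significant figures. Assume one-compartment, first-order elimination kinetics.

17 mg/h

k = ln2 / t½ = 0.693147 / 35.6 = 0.01947 h⁻¹
CL = k × Vd = 0.01947 × 44.4 = 0.8645 L/h
At steady state, infusion rate R₀ = Css × CL = 19.9 × 0.8645 = 17.20 mg/h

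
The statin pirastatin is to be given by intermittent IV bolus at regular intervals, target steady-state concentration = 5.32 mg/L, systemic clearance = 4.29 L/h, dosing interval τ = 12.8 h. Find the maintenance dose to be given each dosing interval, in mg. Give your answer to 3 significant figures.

292 mg

At steady state, Dose/τ = Css × CL.
Dose = Css × CL × τ = 5.32 × 4.290 × 12.8 = 292.1 mg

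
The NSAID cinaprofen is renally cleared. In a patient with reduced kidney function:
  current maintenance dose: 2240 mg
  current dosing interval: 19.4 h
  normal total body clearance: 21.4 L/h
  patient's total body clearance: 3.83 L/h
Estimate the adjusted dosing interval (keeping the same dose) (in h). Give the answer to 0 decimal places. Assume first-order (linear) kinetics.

To keep the same average steady-state level, dosing rate must scale with clearance.
CL ratio = 3.83 / 21.4 = 0.1790
New interval (same dose) = 19.4 / 0.1790 = 108.4 h

108 h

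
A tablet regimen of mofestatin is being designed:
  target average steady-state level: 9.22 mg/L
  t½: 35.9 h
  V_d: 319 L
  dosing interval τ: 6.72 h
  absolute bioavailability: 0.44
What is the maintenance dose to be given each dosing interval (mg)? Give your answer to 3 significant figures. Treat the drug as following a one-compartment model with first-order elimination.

k = ln2 / t½ = 0.693147 / 35.9 = 0.01931 h⁻¹
CL = k × Vd = 0.01931 × 319 = 6.160 L/h
At steady state, F × (Dose/τ) = Css × CL.
Dose = Css × CL × τ / F = 9.22 × 6.160 × 6.72 / 0.44 = 867.4 mg

867 mg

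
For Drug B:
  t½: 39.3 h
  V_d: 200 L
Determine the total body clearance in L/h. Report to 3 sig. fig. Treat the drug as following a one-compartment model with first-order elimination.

3.53 L/h

k = ln2 / t½ = 0.693147 / 39.3 = 0.01764 h⁻¹
CL = k × Vd = 0.01764 × 200 = 3.528 L/h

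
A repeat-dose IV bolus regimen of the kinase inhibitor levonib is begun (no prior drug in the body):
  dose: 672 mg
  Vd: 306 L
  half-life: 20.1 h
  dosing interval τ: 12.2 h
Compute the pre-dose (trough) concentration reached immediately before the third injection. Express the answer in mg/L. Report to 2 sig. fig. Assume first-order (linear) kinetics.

2.4 mg/L

C₀ per dose = Dose / Vd = 672 / 306 = 2.196 mg/L
k = ln2 / t½ = 0.693147 / 20.1 = 0.03448 h⁻¹
Fraction remaining after one interval: r = e^(−kτ) = e^(−0.03448 × 12.2) = 0.6566
Before dose 3, 2 doses have been given (aged 1τ, 2τ).
C_trough = C₀ × (r + r²) = 2.196 × (0.6566 + 0.4311) = 2.389 mg/L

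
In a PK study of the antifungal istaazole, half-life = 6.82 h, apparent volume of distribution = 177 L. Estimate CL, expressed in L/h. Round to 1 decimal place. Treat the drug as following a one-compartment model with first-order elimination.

18.0 L/h

k = ln2 / t½ = 0.693147 / 6.82 = 0.1016 h⁻¹
CL = k × Vd = 0.1016 × 177 = 17.98 L/h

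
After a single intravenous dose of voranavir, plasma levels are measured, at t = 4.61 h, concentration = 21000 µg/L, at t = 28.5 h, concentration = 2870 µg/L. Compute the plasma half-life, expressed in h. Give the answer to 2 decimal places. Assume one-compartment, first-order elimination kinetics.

8.32 h

k = ln(C₁/C₂) / (t₂ − t₁) = ln(21000/2870) / (28.5 − 4.61)
  = 1.990 / 23.89 = 0.08330 h⁻¹
t½ = ln2 / k = 0.693147 / 0.08330 = 8.321 h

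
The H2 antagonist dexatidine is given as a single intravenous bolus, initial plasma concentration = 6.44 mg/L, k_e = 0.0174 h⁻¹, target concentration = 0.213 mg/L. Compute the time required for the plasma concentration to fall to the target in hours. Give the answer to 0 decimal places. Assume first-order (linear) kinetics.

t = ln(C₀ / C) / k = ln(6.440 / 0.213) / 0.01740
  = ln(30.23) / 0.01740 = 3.409 / 0.01740 = 195.9 h

196 h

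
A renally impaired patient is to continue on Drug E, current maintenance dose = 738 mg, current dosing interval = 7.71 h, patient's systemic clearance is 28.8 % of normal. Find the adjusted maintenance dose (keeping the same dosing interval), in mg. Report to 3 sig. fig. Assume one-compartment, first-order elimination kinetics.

To keep the same average steady-state level, dosing rate must scale with clearance.
CL ratio = 28.8 / 100 = 0.2880
New dose (same interval) = 738 × 0.2880 = 212.5 mg

213 mg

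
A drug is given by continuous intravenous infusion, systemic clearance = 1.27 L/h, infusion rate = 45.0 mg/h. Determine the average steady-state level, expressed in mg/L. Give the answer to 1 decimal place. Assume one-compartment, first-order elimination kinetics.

35.4 mg/L

At steady state Css = R₀ / CL = 45.0 / 1.270 = 35.43 mg/L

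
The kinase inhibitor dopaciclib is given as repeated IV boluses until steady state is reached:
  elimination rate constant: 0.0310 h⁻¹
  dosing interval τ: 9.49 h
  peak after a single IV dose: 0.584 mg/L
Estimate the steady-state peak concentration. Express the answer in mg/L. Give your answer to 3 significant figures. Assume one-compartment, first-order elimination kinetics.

2.29 mg/L

e^(−kτ) = e^(−0.03100 × 9.49) = 0.7451
Accumulation ratio R = 1 / (1 − e^(−kτ)) = 1 / (1 − 0.7451) = 3.923
Steady-state peak = C₀ × R = 0.584 × 3.923 = 2.291 mg/L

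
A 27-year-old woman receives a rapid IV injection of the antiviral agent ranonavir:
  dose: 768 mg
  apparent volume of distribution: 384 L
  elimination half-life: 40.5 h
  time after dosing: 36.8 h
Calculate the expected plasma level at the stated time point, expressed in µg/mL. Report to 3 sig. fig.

1.07 µg/mL

C₀ = Dose / Vd = 768.0 / 384 = 2.000 mg/L
k = ln2 / t½ = 0.693147 / 40.5 = 0.01711 h⁻¹
C = C₀ · e^(−k·t) = 2.000 × e^(−0.01711 × 36.8)
  = 2.000 × 0.5328 = 1.066 mg/L
(1.066 mg/L = 1.066 µg/mL)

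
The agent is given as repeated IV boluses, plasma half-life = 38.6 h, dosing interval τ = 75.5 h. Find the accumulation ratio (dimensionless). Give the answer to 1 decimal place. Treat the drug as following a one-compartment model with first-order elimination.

k = ln2 / t½ = 0.693147 / 38.6 = 0.01796 h⁻¹
e^(−kτ) = e^(−0.01796 × 75.5) = 0.2577
Accumulation ratio R = 1 / (1 − e^(−kτ)) = 1 / (1 − 0.2577) = 1.347

1.3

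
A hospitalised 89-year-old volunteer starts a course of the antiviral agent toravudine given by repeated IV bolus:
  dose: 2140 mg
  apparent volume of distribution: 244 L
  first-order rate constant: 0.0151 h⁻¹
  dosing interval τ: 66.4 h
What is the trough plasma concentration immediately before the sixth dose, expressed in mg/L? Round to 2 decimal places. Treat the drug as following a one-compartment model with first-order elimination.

5.05 mg/L

C₀ per dose = Dose / Vd = 2140 / 244 = 8.770 mg/L
Fraction remaining after one interval: r = e^(−kτ) = e^(−0.01510 × 66.4) = 0.3669
Before dose 6, 5 doses have been given (aged 1τ, 2τ, 3τ, 4τ, 5τ).
C_trough = C₀ × (r + r² + … + r^5) = C₀ × r(1−r^5)/(1−r)
        = 8.770 × 0.3669 × (1 − 0.006649) / (1 − 0.3669) = 5.049 mg/L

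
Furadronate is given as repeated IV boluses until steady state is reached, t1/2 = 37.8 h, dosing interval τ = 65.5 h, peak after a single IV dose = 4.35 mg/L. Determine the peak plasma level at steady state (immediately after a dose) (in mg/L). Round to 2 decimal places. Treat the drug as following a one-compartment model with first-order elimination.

6.22 mg/L

k = ln2 / t½ = 0.693147 / 37.8 = 0.01834 h⁻¹
e^(−kτ) = e^(−0.01834 × 65.5) = 0.3008
Accumulation ratio R = 1 / (1 − e^(−kτ)) = 1 / (1 − 0.3008) = 1.430
Steady-state peak = C₀ × R = 4.35 × 1.430 = 6.221 mg/L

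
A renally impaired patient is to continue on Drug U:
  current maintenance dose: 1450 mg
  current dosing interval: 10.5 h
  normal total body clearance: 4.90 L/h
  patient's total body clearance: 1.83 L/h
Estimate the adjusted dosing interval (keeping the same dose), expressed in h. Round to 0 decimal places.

To keep the same average steady-state level, dosing rate must scale with clearance.
CL ratio = 1.83 / 4.90 = 0.3735
New interval (same dose) = 10.5 / 0.3735 = 28.11 h

28 h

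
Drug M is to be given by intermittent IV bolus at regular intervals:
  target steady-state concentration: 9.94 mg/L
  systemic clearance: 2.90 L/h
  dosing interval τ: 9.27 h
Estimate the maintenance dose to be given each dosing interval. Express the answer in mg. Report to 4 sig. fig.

267.2 mg

At steady state, Dose/τ = Css × CL.
Dose = Css × CL × τ = 9.94 × 2.900 × 9.27 = 267.2 mg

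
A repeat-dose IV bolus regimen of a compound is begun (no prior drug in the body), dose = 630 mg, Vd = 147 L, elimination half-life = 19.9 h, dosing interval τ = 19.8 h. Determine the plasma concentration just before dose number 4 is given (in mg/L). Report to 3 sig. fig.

3.77 mg/L

C₀ per dose = Dose / Vd = 630 / 147 = 4.286 mg/L
k = ln2 / t½ = 0.693147 / 19.9 = 0.03483 h⁻¹
Fraction remaining after one interval: r = e^(−kτ) = e^(−0.03483 × 19.8) = 0.5018
Before dose 4, 3 doses have been given (aged 1τ, 2τ, 3τ).
C_trough = C₀ × (r + r² + … + r^3) = C₀ × r(1−r^3)/(1−r)
        = 4.286 × 0.5018 × (1 − 0.1264) / (1 − 0.5018) = 3.771 mg/L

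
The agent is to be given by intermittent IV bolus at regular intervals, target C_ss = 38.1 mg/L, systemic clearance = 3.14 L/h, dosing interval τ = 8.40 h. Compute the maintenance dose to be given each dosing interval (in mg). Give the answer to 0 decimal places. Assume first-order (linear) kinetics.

1005 mg

At steady state, Dose/τ = Css × CL.
Dose = Css × CL × τ = 38.1 × 3.140 × 8.40 = 1005 mg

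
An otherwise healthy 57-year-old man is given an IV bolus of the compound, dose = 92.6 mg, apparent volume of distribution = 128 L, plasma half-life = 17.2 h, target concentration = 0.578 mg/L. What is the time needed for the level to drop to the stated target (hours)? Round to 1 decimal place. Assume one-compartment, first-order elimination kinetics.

C₀ = Dose / Vd = 92.60 / 128 = 0.7234 mg/L
k = ln2 / t½ = 0.693147 / 17.2 = 0.04030 h⁻¹
t = ln(C₀ / C) / k = ln(0.7234 / 0.578) / 0.04030
  = ln(1.252) / 0.04030 = 0.2247 / 0.04030 = 5.576 h

5.6 h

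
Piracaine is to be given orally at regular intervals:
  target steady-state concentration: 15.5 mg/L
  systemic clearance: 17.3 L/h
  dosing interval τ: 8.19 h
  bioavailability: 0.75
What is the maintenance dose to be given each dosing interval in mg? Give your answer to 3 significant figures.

2930 mg

At steady state, F × (Dose/τ) = Css × CL.
Dose = Css × CL × τ / F = 15.5 × 17.30 × 8.19 / 0.75 = 2928 mg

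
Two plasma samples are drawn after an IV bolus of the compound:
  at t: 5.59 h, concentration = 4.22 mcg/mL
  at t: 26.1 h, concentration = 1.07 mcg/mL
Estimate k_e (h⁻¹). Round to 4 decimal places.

0.0669 h⁻¹

k = ln(C₁/C₂) / (t₂ − t₁) = ln(4.22/1.07) / (26.1 − 5.59)
  = 1.372 / 20.51 = 0.06689 h⁻¹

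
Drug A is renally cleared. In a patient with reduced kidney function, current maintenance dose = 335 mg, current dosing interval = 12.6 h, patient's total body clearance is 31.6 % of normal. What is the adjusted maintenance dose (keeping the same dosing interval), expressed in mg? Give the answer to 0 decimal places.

106 mg

To keep the same average steady-state level, dosing rate must scale with clearance.
CL ratio = 31.6 / 100 = 0.3160
New dose (same interval) = 335 × 0.3160 = 105.9 mg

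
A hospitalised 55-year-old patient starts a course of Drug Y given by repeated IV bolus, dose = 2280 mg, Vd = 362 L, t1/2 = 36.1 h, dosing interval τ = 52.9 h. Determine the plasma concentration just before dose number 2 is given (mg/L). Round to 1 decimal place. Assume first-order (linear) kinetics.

C₀ per dose = Dose / Vd = 2280 / 362 = 6.298 mg/L
k = ln2 / t½ = 0.693147 / 36.1 = 0.01920 h⁻¹
Fraction remaining after one interval: r = e^(−kτ) = e^(−0.01920 × 52.9) = 0.3622
Before dose 2, 1 dose has been given (aged 1τ).
C_trough = C₀ × r = 6.298 × 0.3622 = 2.281 mg/L

2.3 mg/L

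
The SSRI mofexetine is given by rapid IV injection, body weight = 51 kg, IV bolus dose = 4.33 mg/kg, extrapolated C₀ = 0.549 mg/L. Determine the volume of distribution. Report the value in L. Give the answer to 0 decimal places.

Dose = 4.33 × 51 = 220.8 mg
Vd = Dose / C₀ = 220.8 / 0.549 = 402.2 L

402 L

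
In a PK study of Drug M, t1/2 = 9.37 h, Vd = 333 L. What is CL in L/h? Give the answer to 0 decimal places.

k = ln2 / t½ = 0.693147 / 9.37 = 0.07398 h⁻¹
CL = k × Vd = 0.07398 × 333 = 24.64 L/h

25 L/h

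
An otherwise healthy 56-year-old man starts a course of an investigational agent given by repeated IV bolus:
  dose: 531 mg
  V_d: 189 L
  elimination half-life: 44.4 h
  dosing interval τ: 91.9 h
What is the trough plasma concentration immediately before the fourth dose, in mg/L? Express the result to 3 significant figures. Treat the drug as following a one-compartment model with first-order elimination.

C₀ per dose = Dose / Vd = 531 / 189 = 2.810 mg/L
k = ln2 / t½ = 0.693147 / 44.4 = 0.01561 h⁻¹
Fraction remaining after one interval: r = e^(−kτ) = e^(−0.01561 × 91.9) = 0.2382
Before dose 4, 3 doses have been given (aged 1τ, 2τ, 3τ).
C_trough = C₀ × (r + r² + … + r^3) = C₀ × r(1−r^3)/(1−r)
        = 2.810 × 0.2382 × (1 − 0.01352) / (1 − 0.2382) = 0.8668 mg/L

0.867 mg/L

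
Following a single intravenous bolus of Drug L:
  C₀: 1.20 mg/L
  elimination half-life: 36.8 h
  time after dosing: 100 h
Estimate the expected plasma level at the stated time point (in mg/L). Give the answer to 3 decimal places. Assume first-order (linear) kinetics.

0.182 mg/L

k = ln2 / t½ = 0.693147 / 36.8 = 0.01884 h⁻¹
C = C₀ · e^(−k·t) = 1.200 × e^(−0.01884 × 100)
  = 1.200 × 0.1520 = 0.1824 mg/L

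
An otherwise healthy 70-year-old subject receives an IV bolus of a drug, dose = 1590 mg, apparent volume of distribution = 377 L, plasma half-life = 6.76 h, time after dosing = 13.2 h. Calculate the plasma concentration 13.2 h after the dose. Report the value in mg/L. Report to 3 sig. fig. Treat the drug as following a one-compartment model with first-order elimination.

1.09 mg/L

C₀ = Dose / Vd = 1590 / 377 = 4.218 mg/L
k = ln2 / t½ = 0.693147 / 6.76 = 0.1025 h⁻¹
C = C₀ · e^(−k·t) = 4.218 × e^(−0.1025 × 13.2)
  = 4.218 × 0.2585 = 1.090 mg/L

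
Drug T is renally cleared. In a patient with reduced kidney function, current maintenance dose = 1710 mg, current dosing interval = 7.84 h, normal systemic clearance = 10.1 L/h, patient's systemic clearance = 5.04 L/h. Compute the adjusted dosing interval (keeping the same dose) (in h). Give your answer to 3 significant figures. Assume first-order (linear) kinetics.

To keep the same average steady-state level, dosing rate must scale with clearance.
CL ratio = 5.04 / 10.1 = 0.4990
New interval (same dose) = 7.84 / 0.4990 = 15.71 h

15.7 h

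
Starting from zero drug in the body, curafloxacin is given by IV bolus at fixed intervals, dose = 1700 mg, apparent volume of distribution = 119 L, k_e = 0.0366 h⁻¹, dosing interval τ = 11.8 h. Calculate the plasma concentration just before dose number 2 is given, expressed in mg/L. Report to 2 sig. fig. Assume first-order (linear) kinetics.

9.3 mg/L

C₀ per dose = Dose / Vd = 1700 / 119 = 14.29 mg/L
Fraction remaining after one interval: r = e^(−kτ) = e^(−0.03660 × 11.8) = 0.6493
Before dose 2, 1 dose has been given (aged 1τ).
C_trough = C₀ × r = 14.29 × 0.6493 = 9.278 mg/L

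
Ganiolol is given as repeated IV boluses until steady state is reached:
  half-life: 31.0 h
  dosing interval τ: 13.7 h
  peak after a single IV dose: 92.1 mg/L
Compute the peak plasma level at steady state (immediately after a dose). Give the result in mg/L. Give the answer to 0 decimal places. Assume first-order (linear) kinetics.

k = ln2 / t½ = 0.693147 / 31.0 = 0.02236 h⁻¹
e^(−kτ) = e^(−0.02236 × 13.7) = 0.7361
Accumulation ratio R = 1 / (1 − e^(−kτ)) = 1 / (1 − 0.7361) = 3.789
Steady-state peak = C₀ × R = 92.1 × 3.789 = 349.0 mg/L

349 mg/L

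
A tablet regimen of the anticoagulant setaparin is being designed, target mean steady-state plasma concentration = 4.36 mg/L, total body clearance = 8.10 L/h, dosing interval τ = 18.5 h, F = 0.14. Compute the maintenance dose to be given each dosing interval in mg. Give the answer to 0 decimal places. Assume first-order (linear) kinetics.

At steady state, F × (Dose/τ) = Css × CL.
Dose = Css × CL × τ / F = 4.36 × 8.100 × 18.5 / 0.14 = 4667 mg

4667 mg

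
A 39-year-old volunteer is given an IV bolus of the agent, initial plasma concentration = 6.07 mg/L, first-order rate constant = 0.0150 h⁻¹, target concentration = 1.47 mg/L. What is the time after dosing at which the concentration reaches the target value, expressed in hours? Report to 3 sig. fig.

94.5 h

t = ln(C₀ / C) / k = ln(6.070 / 1.47) / 0.01500
  = ln(4.129) / 0.01500 = 1.418 / 0.01500 = 94.53 h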